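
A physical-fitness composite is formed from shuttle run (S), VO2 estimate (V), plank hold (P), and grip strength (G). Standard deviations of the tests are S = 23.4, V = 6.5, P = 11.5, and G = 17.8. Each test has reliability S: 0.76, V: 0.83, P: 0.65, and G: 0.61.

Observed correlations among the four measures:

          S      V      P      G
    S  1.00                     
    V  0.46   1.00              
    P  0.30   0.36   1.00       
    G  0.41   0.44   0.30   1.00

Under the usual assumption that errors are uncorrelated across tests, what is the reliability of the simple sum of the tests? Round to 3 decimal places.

0.843

Var(S+V+P+G) = 23.4² + 6.5² + 11.5² + 17.8² + 2·[23.4·6.5·0.46 + 23.4·11.5·0.30 + 23.4·17.8·0.41 + 6.5·11.5·0.36 + 6.5·17.8·0.44 + 11.5·17.8·0.30] = 1038.9 + 921.394 = 1960.29.
With uncorrelated errors the cross-covariances are all true-score covariance, so they carry over unchanged; only the diagonal terms shrink to ρᵢσᵢ².
True-score variance = [23.4²·0.76 + 6.5²·0.83 + 11.5²·0.65 + 17.8²·0.61] + 921.394 = 730.448 + 921.394 = 1651.84.
Reliability = 1651.84 / 1960.29 = 0.843.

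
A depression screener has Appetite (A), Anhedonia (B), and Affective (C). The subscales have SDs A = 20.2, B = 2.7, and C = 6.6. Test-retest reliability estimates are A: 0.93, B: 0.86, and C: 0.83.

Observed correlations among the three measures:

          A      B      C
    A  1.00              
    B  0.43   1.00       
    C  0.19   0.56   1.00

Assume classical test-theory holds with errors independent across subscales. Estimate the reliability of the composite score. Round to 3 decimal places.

0.936

Var(A+B+C) = 20.2² + 2.7² + 6.6² + 2·[20.2·2.7·0.43 + 20.2·6.6·0.19 + 2.7·6.6·0.56] = 458.89 + 117.524 = 576.414.
Because errors are independent across components, Cov(Tᵢ,Tⱼ) = Cov(Xᵢ,Xⱼ); the off-diagonal part of the true-score variance is the same as above.
True-score variance = [20.2²·0.93 + 2.7²·0.86 + 6.6²·0.83] + 117.524 = 421.901 + 117.524 = 539.426.
Reliability = 539.426 / 576.414 = 0.936.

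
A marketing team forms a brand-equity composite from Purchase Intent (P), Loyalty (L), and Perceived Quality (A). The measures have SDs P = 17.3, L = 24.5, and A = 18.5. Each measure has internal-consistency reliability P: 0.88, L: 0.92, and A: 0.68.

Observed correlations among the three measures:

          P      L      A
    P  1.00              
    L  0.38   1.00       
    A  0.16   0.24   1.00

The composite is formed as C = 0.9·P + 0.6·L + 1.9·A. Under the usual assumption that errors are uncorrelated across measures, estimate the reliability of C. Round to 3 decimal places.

Var(C) = 0.9²·17.3² + 0.6²·24.5² + 1.9²·18.5² + 2·[0.54·17.3·24.5·0.38 + 1.71·17.3·18.5·0.16 + 1.14·24.5·18.5·0.24] = 1694.04 + 597.098 = 2291.14.
With uncorrelated errors the cross-covariances are all true-score covariance, so they carry over unchanged; only the diagonal terms shrink to ρᵢσᵢ².
True-score variance = [0.9²·17.3²·0.88 + 0.6²·24.5²·0.92 + 1.9²·18.5²·0.68] + 597.098 = 1252.29 + 597.098 = 1849.39.
Reliability = 1849.39 / 2291.14 = 0.807.

0.807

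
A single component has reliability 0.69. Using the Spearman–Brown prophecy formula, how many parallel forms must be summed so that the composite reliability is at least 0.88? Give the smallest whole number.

k ≥ ρ*(1−ρ₁)/(ρ₁(1−ρ*)) = 0.88·0.31 / (0.69·0.12) = 3.295.
Smallest integer k = 4.

4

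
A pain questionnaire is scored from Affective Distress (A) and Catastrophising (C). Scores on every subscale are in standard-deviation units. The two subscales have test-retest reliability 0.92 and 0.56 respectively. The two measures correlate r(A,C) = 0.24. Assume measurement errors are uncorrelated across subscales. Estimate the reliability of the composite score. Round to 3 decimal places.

Var(A+C) = 2 + 2·[0.24] = 2 + 0.48 = 2.48.
Under uncorrelated errors the observed covariances equal the true-score covariances, so only the own-variance terms attenuate.
True-score variance = [0.92 + 0.56] + 0.48 = 1.48 + 0.48 = 1.96.
Reliability = 1.96 / 2.48 = 0.790.

0.790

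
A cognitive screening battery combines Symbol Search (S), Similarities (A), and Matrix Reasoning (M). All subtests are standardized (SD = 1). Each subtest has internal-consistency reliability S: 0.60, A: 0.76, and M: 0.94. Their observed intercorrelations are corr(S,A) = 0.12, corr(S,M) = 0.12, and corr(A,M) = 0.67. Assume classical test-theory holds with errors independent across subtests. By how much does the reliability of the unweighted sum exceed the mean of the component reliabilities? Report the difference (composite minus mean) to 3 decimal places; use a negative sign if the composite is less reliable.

0.088

Var(sum) = 3 + 1.82 = 4.82; true-score variance = 2.3 + 1.82 = 4.12; composite reliability = 0.8548.
Mean component reliability = 0.7667.
Difference = 0.8548 − 0.7667 = 0.088.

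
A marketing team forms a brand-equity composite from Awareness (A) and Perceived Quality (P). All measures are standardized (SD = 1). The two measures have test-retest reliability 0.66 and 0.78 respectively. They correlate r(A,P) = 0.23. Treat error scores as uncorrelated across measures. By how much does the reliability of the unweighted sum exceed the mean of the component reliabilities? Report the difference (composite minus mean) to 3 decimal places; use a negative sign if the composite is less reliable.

0.052

Var(sum) = 2 + 0.46 = 2.46; true-score variance = 1.44 + 0.46 = 1.9; composite reliability = 0.7724.
Mean component reliability = 0.7200.
Difference = 0.7724 − 0.7200 = 0.052.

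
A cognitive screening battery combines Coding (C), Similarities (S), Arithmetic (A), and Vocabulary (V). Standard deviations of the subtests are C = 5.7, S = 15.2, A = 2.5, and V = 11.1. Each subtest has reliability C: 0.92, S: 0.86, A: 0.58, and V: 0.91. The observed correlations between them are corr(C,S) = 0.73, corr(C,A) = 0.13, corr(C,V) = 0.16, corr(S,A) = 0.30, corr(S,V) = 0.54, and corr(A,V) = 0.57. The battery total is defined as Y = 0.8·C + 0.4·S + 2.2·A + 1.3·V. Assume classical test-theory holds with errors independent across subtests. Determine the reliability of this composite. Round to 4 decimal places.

0.9328

Var(Y) = 0.8²·5.7² + 0.4²·15.2² + 2.2²·2.5² + 1.3²·11.1² + 2·[0.32·5.7·15.2·0.73 + 1.76·5.7·2.5·0.13 + 1.04·5.7·11.1·0.16 + 0.88·15.2·2.5·0.30 + 0.52·15.2·11.1·0.54 + 2.86·2.5·11.1·0.57] = 296.235 + 273.349 = 569.583.
Because errors are independent across components, Cov(Tᵢ,Tⱼ) = Cov(Xᵢ,Xⱼ); the off-diagonal part of the true-score variance is the same as above.
True-score variance = [0.8²·5.7²·0.92 + 0.4²·15.2²·0.86 + 2.2²·2.5²·0.58 + 1.3²·11.1²·0.91] + 273.349 = 257.951 + 273.349 = 531.299.
Reliability = 531.299 / 569.583 = 0.9328.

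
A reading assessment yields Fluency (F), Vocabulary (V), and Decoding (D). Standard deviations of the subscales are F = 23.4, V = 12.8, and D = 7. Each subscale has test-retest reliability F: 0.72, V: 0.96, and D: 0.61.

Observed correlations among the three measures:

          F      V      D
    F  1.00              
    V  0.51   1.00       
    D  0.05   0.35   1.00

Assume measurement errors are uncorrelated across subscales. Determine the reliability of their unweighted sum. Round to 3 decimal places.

Var(F+V+D) = 23.4² + 12.8² + 7² + 2·[23.4·12.8·0.51 + 23.4·7·0.05 + 12.8·7·0.35] = 760.4 + 384.61 = 1145.01.
Under uncorrelated errors the observed covariances equal the true-score covariances, so only the own-variance terms attenuate.
True-score variance = [23.4²·0.72 + 12.8²·0.96 + 7²·0.61] + 384.61 = 581.42 + 384.61 = 966.03.
Reliability = 966.03 / 1145.01 = 0.844.

0.844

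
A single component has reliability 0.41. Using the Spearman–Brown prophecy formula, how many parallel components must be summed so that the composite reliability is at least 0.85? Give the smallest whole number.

9

k ≥ ρ*(1−ρ₁)/(ρ₁(1−ρ*)) = 0.85·0.59 / (0.41·0.15) = 8.154.
Smallest integer k = 9.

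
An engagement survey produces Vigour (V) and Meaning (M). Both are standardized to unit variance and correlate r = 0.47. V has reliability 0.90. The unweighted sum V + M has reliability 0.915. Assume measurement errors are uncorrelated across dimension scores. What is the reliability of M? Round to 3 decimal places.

0.850

Var(V+M) = 2 + 2·0.47 = 2.940.
True-score variance = ρ_V + ρ_M + 2·0.47, so 0.915 = (0.90 + ρ_M + 0.94) / 2.940.
ρ_M = 0.915·2.940 − 0.90 − 0.94 = 0.850.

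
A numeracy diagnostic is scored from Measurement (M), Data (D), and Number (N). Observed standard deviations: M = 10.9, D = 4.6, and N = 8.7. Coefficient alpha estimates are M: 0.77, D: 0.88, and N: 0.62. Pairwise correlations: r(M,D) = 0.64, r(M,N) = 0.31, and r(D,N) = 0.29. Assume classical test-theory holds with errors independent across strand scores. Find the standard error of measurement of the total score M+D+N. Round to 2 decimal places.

Var(total) = 215.66 + 146.185 = 361.845.
True-score variance = 157.032 + 146.185 = 303.218, so reliability = 0.8380.
Error variance = 361.845 − 303.218 = 58.6277; SEM = √58.6277 = 7.66.

7.66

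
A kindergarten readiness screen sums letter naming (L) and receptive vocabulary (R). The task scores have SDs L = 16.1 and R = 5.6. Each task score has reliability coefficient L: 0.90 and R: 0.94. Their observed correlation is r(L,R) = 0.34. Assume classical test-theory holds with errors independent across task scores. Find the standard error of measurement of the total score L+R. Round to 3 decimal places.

Var(total) = 290.57 + 61.3088 = 351.879.
True-score variance = 262.767 + 61.3088 = 324.076, so reliability = 0.9210.
Error variance = 351.879 − 324.076 = 27.8026; SEM = √27.8026 = 5.273.

5.273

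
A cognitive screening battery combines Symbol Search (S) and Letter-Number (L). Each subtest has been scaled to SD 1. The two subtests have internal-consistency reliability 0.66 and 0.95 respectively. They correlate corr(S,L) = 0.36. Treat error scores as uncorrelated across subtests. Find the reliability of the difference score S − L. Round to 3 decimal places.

0.695

Var(S−L) = 1 + 1 − 2·0.36 = 2 − 0.72 = 1.28.
Because errors are independent across components, Cov(Tᵢ,Tⱼ) = Cov(Xᵢ,Xⱼ); the off-diagonal part of the true-score variance is the same as above.
True-score variance = [0.66 + 0.95] − 0.72 = 1.61 − 0.72 = 0.89.
Reliability = 0.89 / 1.28 = 0.695.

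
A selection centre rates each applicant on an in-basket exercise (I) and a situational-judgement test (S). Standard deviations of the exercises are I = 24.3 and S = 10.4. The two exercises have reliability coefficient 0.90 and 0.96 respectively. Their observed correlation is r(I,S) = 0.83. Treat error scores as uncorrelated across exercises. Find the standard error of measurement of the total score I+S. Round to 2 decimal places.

Var(total) = 698.65 + 419.515 = 1118.17.
True-score variance = 635.275 + 419.515 = 1054.79, so reliability = 0.9433.
Error variance = 1118.17 − 1054.79 = 63.3754; SEM = √63.3754 = 7.96.

7.96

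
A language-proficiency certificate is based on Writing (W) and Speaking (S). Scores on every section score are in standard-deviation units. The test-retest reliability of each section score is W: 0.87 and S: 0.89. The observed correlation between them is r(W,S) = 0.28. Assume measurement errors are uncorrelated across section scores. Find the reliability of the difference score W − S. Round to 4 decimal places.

0.8333

Var(W−S) = 1 + 1 − 2·0.28 = 2 − 0.56 = 1.44.
With uncorrelated errors the cross-covariances are all true-score covariance, so they carry over unchanged; only the diagonal terms shrink to ρᵢσᵢ².
True-score variance = [0.87 + 0.89] − 0.56 = 1.76 − 0.56 = 1.2.
Reliability = 1.2 / 1.44 = 0.8333.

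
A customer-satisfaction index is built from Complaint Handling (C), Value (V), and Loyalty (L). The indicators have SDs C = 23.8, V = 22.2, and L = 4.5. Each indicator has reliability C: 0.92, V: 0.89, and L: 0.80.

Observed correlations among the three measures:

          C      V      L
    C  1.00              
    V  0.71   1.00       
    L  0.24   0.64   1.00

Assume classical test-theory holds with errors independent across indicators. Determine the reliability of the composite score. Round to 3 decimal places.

Var(C+V+L) = 23.8² + 22.2² + 4.5² + 2·[23.8·22.2·0.71 + 23.8·4.5·0.24 + 22.2·4.5·0.64] = 1079.53 + 929.551 = 2009.08.
Under uncorrelated errors the observed covariances equal the true-score covariances, so only the own-variance terms attenuate.
True-score variance = [23.8²·0.92 + 22.2²·0.89 + 4.5²·0.80] + 929.551 = 975.952 + 929.551 = 1905.5.
Reliability = 1905.5 / 2009.08 = 0.948.

0.948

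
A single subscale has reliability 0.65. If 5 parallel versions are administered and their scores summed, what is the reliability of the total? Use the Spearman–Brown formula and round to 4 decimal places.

ρ_k = kρ / (1 + (k−1)ρ) = 5·0.65 / (1 + 4·0.65) = 3.250 / 3.600 = 0.9028.

0.9028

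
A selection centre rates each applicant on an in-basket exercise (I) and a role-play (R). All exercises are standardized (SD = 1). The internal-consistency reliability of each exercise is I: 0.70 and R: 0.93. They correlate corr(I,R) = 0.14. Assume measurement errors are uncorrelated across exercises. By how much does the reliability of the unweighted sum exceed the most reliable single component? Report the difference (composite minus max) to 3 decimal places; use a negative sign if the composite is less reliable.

-0.092

Var(sum) = 2 + 0.28 = 2.28; true-score variance = 1.63 + 0.28 = 1.91; composite reliability = 0.8377.
Max component reliability = 0.9300.
Difference = 0.8377 − 0.9300 = -0.092.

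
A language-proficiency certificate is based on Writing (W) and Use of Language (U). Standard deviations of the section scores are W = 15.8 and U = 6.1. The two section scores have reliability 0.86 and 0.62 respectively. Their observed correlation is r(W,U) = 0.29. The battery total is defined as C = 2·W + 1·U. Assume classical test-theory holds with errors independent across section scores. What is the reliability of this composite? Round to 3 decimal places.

0.866

Var(C) = 2²·15.8² + 6.1² + 2·[2·15.8·6.1·0.29] = 1035.77 + 111.801 = 1147.57.
Because errors are independent across components, Cov(Tᵢ,Tⱼ) = Cov(Xᵢ,Xⱼ); the off-diagonal part of the true-score variance is the same as above.
True-score variance = [2²·15.8²·0.86 + 6.1²·0.62] + 111.801 = 881.832 + 111.801 = 993.633.
Reliability = 993.633 / 1147.57 = 0.866.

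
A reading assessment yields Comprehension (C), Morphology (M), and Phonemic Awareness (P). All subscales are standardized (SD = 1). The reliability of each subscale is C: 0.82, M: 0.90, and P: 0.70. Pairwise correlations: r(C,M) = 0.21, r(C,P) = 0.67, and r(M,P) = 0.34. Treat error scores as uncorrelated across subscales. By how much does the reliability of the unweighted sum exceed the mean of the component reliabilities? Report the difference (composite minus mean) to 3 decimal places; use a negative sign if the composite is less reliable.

0.087

Var(sum) = 3 + 2.44 = 5.44; true-score variance = 2.42 + 2.44 = 4.86; composite reliability = 0.8934.
Mean component reliability = 0.8067.
Difference = 0.8934 − 0.8067 = 0.087.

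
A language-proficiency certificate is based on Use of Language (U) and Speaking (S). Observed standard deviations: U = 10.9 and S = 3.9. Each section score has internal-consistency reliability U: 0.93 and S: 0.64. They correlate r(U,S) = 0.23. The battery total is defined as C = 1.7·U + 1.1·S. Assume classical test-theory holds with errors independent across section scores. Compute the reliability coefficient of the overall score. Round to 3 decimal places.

0.923

Var(C) = 1.7²·10.9² + 1.1²·3.9² + 2·[1.87·10.9·3.9·0.23] = 361.765 + 36.5671 = 398.332.
Because errors are independent across components, Cov(Tᵢ,Tⱼ) = Cov(Xᵢ,Xⱼ); the off-diagonal part of the true-score variance is the same as above.
True-score variance = [1.7²·10.9²·0.93 + 1.1²·3.9²·0.64] + 36.5671 = 331.104 + 36.5671 = 367.671.
Reliability = 367.671 / 398.332 = 0.923.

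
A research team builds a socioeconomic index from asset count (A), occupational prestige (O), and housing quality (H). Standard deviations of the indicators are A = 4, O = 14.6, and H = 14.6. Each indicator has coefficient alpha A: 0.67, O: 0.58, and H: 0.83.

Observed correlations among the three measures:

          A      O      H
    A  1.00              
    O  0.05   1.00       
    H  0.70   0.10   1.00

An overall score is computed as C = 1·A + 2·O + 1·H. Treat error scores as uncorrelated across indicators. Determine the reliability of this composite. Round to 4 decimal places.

0.6830

Var(C) = 4² + 2²·14.6² + 14.6² + 2·[2·4·14.6·0.05 + 4·14.6·0.70 + 2·14.6·14.6·0.10] = 1081.8 + 178.704 = 1260.5.
Under uncorrelated errors the observed covariances equal the true-score covariances, so only the own-variance terms attenuate.
True-score variance = [4²·0.67 + 2²·14.6²·0.58 + 14.6²·0.83] + 178.704 = 682.174 + 178.704 = 860.878.
Reliability = 860.878 / 1260.5 = 0.6830.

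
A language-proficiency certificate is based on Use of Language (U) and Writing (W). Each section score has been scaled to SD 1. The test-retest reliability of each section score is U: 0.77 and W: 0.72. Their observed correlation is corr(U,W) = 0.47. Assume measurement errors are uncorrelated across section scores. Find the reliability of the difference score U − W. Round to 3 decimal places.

0.519

Var(U−W) = 1 + 1 − 2·0.47 = 2 − 0.94 = 1.06.
With uncorrelated errors the cross-covariances are all true-score covariance, so they carry over unchanged; only the diagonal terms shrink to ρᵢσᵢ².
True-score variance = [0.77 + 0.72] − 0.94 = 1.49 − 0.94 = 0.55.
Reliability = 0.55 / 1.06 = 0.519.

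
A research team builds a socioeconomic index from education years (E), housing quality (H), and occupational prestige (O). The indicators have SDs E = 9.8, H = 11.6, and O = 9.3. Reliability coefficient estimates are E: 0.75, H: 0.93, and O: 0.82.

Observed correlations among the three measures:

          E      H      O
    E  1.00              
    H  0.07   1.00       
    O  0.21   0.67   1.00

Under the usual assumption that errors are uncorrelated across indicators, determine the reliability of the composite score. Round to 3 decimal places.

Var(E+H+O) = 9.8² + 11.6² + 9.3² + 2·[9.8·11.6·0.07 + 9.8·9.3·0.21 + 11.6·9.3·0.67] = 317.09 + 198.753 = 515.843.
With uncorrelated errors the cross-covariances are all true-score covariance, so they carry over unchanged; only the diagonal terms shrink to ρᵢσᵢ².
True-score variance = [9.8²·0.75 + 11.6²·0.93 + 9.3²·0.82] + 198.753 = 268.093 + 198.753 = 466.846.
Reliability = 466.846 / 515.843 = 0.905.

0.905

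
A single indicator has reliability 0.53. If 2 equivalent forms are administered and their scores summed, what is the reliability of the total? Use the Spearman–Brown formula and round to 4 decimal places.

ρ_k = kρ / (1 + (k−1)ρ) = 2·0.53 / (1 + 1·0.53) = 1.060 / 1.530 = 0.6928.

0.6928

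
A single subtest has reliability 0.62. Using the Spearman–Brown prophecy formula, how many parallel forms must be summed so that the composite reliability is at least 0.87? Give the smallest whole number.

5

k ≥ ρ*(1−ρ₁)/(ρ₁(1−ρ*)) = 0.87·0.38 / (0.62·0.13) = 4.102.
Smallest integer k = 5.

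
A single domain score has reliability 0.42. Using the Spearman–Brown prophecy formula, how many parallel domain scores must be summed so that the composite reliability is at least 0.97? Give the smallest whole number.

45

k ≥ ρ*(1−ρ₁)/(ρ₁(1−ρ*)) = 0.97·0.58 / (0.42·0.03) = 44.651.
Smallest integer k = 45.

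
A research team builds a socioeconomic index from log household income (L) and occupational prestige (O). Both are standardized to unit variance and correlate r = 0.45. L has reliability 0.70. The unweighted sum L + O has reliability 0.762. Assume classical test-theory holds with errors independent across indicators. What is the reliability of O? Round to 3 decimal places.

0.610

Var(L+O) = 2 + 2·0.45 = 2.900.
True-score variance = ρ_L + ρ_O + 2·0.45, so 0.762 = (0.70 + ρ_O + 0.90) / 2.900.
ρ_O = 0.762·2.900 − 0.70 − 0.90 = 0.610.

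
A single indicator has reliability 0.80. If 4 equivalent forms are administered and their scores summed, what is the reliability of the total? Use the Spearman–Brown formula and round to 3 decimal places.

0.941

ρ_k = kρ / (1 + (k−1)ρ) = 4·0.80 / (1 + 3·0.80) = 3.200 / 3.400 = 0.941.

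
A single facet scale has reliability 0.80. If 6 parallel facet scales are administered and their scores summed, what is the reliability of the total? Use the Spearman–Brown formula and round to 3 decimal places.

0.960

ρ_k = kρ / (1 + (k−1)ρ) = 6·0.80 / (1 + 5·0.80) = 4.800 / 5.000 = 0.960.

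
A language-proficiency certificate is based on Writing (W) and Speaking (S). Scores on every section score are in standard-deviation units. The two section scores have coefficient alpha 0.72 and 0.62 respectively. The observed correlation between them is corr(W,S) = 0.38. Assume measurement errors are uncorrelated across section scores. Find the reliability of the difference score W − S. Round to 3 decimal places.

Var(W−S) = 1 + 1 − 2·0.38 = 2 − 0.76 = 1.24.
Under uncorrelated errors the observed covariances equal the true-score covariances, so only the own-variance terms attenuate.
True-score variance = [0.72 + 0.62] − 0.76 = 1.34 − 0.76 = 0.58.
Reliability = 0.58 / 1.24 = 0.468.

0.468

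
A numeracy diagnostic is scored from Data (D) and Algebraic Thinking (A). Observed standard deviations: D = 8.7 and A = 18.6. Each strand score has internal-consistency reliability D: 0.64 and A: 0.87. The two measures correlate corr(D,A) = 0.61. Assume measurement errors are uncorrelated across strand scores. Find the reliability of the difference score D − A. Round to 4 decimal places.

0.6779

Var(D−A) = 8.7² + 18.6² − 2·8.7·18.6·0.61 = 421.65 − 197.42 = 224.23.
Because errors are independent across components, Cov(Tᵢ,Tⱼ) = Cov(Xᵢ,Xⱼ); the off-diagonal part of the true-score variance is the same as above.
True-score variance = [8.7²·0.64 + 18.6²·0.87] − 197.42 = 349.427 − 197.42 = 152.006.
Reliability = 152.006 / 224.23 = 0.6779.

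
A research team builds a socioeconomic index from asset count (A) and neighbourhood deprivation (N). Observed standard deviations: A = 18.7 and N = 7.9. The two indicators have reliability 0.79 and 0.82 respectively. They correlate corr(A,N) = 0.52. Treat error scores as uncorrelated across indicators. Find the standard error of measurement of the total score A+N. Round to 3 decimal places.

9.202

Var(total) = 412.1 + 153.639 = 565.739.
True-score variance = 327.431 + 153.639 = 481.071, so reliability = 0.8503.
Error variance = 565.739 − 481.071 = 84.6687; SEM = √84.6687 = 9.202.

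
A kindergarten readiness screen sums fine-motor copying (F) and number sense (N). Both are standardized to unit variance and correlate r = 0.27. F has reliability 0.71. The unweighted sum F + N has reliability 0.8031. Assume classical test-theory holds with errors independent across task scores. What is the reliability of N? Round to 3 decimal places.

Var(F+N) = 2 + 2·0.27 = 2.540.
True-score variance = ρ_F + ρ_N + 2·0.27, so 0.8031 = (0.71 + ρ_N + 0.54) / 2.540.
ρ_N = 0.8031·2.540 − 0.71 − 0.54 = 0.790.

0.790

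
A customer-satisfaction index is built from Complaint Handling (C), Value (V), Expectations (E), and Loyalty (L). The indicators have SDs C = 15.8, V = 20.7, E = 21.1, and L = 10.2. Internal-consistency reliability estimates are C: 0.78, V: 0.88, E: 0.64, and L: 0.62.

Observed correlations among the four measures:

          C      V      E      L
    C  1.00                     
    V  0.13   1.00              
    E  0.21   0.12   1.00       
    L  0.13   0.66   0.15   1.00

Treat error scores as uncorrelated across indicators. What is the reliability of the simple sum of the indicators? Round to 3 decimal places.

0.842

Var(C+V+E+L) = 15.8² + 20.7² + 21.1² + 10.2² + 2·[15.8·20.7·0.13 + 15.8·21.1·0.21 + 15.8·10.2·0.13 + 20.7·21.1·0.12 + 20.7·10.2·0.66 + 21.1·10.2·0.15] = 1227.38 + 715.052 = 1942.43.
With uncorrelated errors the cross-covariances are all true-score covariance, so they carry over unchanged; only the diagonal terms shrink to ρᵢσᵢ².
True-score variance = [15.8²·0.78 + 20.7²·0.88 + 21.1²·0.64 + 10.2²·0.62] + 715.052 = 921.23 + 715.052 = 1636.28.
Reliability = 1636.28 / 1942.43 = 0.842.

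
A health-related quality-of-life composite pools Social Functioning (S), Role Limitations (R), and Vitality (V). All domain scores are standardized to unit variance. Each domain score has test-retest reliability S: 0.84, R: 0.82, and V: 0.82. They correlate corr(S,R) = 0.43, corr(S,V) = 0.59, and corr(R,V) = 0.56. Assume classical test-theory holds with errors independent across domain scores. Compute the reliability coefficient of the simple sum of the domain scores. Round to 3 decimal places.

Var(S+R+V) = 3 + 2·[0.43 + 0.59 + 0.56] = 3 + 3.16 = 6.16.
Under uncorrelated errors the observed covariances equal the true-score covariances, so only the own-variance terms attenuate.
True-score variance = [0.84 + 0.82 + 0.82] + 3.16 = 2.48 + 3.16 = 5.64.
Reliability = 5.64 / 6.16 = 0.916.

0.916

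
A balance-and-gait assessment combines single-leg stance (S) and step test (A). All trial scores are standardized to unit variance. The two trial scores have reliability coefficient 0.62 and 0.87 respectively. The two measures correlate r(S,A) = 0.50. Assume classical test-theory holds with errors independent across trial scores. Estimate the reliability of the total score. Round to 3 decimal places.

Var(S+A) = 2 + 2·[0.50] = 2 + 1 = 3.
With uncorrelated errors the cross-covariances are all true-score covariance, so they carry over unchanged; only the diagonal terms shrink to ρᵢσᵢ².
True-score variance = [0.62 + 0.87] + 1 = 1.49 + 1 = 2.49.
Reliability = 2.49 / 3 = 0.830.

0.830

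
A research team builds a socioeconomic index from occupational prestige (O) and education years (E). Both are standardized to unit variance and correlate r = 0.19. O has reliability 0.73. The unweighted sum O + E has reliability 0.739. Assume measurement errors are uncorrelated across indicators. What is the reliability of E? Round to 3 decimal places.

Var(O+E) = 2 + 2·0.19 = 2.380.
True-score variance = ρ_O + ρ_E + 2·0.19, so 0.739 = (0.73 + ρ_E + 0.38) / 2.380.
ρ_E = 0.739·2.380 − 0.73 − 0.38 = 0.649.

0.649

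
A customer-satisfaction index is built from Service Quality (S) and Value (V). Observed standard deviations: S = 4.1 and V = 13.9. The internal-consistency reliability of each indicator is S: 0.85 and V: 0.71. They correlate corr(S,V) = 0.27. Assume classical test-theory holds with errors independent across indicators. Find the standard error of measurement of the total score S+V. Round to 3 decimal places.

Var(total) = 210.02 + 30.7746 = 240.795.
True-score variance = 151.468 + 30.7746 = 182.242, so reliability = 0.7568.
Error variance = 240.795 − 182.242 = 58.5524; SEM = √58.5524 = 7.652.

7.652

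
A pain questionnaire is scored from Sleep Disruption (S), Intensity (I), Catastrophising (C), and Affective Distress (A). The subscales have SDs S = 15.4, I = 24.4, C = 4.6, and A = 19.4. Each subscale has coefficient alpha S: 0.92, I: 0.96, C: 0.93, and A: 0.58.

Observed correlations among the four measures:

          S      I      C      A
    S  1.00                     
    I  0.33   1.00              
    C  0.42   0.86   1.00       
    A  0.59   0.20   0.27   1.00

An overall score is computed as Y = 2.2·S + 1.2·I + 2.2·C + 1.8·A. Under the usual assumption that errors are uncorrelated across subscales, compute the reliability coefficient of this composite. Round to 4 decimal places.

0.9047

Var(Y) = 2.2²·15.4² + 1.2²·24.4² + 2.2²·4.6² + 1.8²·19.4² + 2·[2.64·15.4·24.4·0.33 + 4.84·15.4·4.6·0.42 + 3.96·15.4·19.4·0.59 + 2.64·24.4·4.6·0.86 + 2.16·24.4·19.4·0.20 + 3.96·4.6·19.4·0.27] = 3326.99 + 3448.25 = 6775.24.
With uncorrelated errors the cross-covariances are all true-score covariance, so they carry over unchanged; only the diagonal terms shrink to ρᵢσᵢ².
True-score variance = [2.2²·15.4²·0.92 + 1.2²·24.4²·0.96 + 2.2²·4.6²·0.93 + 1.8²·19.4²·0.58] + 3448.25 = 2681.55 + 3448.25 = 6129.8.
Reliability = 6129.8 / 6775.24 = 0.9047.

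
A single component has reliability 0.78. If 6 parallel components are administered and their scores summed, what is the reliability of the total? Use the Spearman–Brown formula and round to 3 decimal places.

0.955

ρ_k = kρ / (1 + (k−1)ρ) = 6·0.78 / (1 + 5·0.78) = 4.680 / 4.900 = 0.955.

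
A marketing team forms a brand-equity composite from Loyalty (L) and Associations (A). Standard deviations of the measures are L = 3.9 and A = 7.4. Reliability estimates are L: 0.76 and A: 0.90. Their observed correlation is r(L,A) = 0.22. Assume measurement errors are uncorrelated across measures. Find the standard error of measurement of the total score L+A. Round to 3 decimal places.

3.021

Var(total) = 69.97 + 12.6984 = 82.6684.
True-score variance = 60.8436 + 12.6984 = 73.542, so reliability = 0.8896.
Error variance = 82.6684 − 73.542 = 9.1264; SEM = √9.1264 = 3.021.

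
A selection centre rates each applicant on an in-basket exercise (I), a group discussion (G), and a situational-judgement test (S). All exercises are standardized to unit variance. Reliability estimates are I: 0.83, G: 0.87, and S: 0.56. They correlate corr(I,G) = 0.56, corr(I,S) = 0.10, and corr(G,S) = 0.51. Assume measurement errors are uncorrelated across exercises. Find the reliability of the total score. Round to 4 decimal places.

0.8614

Var(I+G+S) = 3 + 2·[0.56 + 0.10 + 0.51] = 3 + 2.34 = 5.34.
With uncorrelated errors the cross-covariances are all true-score covariance, so they carry over unchanged; only the diagonal terms shrink to ρᵢσᵢ².
True-score variance = [0.83 + 0.87 + 0.56] + 2.34 = 2.26 + 2.34 = 4.6.
Reliability = 4.6 / 5.34 = 0.8614.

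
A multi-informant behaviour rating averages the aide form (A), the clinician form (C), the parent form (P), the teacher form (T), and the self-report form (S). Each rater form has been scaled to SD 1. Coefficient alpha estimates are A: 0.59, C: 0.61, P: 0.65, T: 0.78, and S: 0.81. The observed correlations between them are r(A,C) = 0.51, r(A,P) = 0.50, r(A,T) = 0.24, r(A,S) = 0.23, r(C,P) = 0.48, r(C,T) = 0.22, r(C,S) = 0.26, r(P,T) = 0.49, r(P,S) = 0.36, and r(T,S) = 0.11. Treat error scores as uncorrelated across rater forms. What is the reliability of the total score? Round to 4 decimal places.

0.8678

Var(A+C+P+T+S) = 5 + 2·[0.51 + 0.50 + 0.24 + 0.23 + 0.48 + 0.22 + 0.26 + 0.49 + 0.36 + 0.11] = 5 + 6.8 = 11.8.
Because errors are independent across components, Cov(Tᵢ,Tⱼ) = Cov(Xᵢ,Xⱼ); the off-diagonal part of the true-score variance is the same as above.
True-score variance = [0.59 + 0.61 + 0.65 + 0.78 + 0.81] + 6.8 = 3.44 + 6.8 = 10.24.
Reliability = 10.24 / 11.8 = 0.8678.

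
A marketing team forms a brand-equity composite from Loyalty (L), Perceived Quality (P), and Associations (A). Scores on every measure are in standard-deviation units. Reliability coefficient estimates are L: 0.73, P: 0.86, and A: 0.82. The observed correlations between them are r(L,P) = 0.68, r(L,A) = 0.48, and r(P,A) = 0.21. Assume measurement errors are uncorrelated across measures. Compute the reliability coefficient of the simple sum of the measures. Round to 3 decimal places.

Var(L+P+A) = 3 + 2·[0.68 + 0.48 + 0.21] = 3 + 2.74 = 5.74.
Under uncorrelated errors the observed covariances equal the true-score covariances, so only the own-variance terms attenuate.
True-score variance = [0.73 + 0.86 + 0.82] + 2.74 = 2.41 + 2.74 = 5.15.
Reliability = 5.15 / 5.74 = 0.897.

0.897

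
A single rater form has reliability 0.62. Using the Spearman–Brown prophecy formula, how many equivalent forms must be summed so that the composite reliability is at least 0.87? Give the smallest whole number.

k ≥ ρ*(1−ρ₁)/(ρ₁(1−ρ*)) = 0.87·0.38 / (0.62·0.13) = 4.102.
Smallest integer k = 5.

5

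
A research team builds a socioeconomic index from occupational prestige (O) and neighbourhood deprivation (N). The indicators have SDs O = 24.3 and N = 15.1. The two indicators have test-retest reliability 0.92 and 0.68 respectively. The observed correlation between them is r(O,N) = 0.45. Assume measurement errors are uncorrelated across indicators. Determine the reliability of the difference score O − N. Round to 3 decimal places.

Var(O−N) = 24.3² + 15.1² − 2·24.3·15.1·0.45 = 818.5 − 330.237 = 488.263.
With uncorrelated errors the cross-covariances are all true-score covariance, so they carry over unchanged; only the diagonal terms shrink to ρᵢσᵢ².
True-score variance = [24.3²·0.92 + 15.1²·0.68] − 330.237 = 698.298 − 330.237 = 368.061.
Reliability = 368.061 / 488.263 = 0.754.

0.754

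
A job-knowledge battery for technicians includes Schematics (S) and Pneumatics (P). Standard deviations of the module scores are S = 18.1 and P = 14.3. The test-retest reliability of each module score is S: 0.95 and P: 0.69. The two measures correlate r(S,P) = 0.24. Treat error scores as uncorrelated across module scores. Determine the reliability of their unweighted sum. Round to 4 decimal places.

0.8785

Var(S+P) = 18.1² + 14.3² + 2·[18.1·14.3·0.24] = 532.1 + 124.238 = 656.338.
Under uncorrelated errors the observed covariances equal the true-score covariances, so only the own-variance terms attenuate.
True-score variance = [18.1²·0.95 + 14.3²·0.69] + 124.238 = 452.328 + 124.238 = 576.566.
Reliability = 576.566 / 656.338 = 0.8785.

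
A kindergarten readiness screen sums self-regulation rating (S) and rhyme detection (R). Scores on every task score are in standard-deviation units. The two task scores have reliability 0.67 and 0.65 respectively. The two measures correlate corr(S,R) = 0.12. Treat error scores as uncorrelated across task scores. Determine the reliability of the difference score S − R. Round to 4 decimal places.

0.6136

Var(S−R) = 1 + 1 − 2·0.12 = 2 − 0.24 = 1.76.
Under uncorrelated errors the observed covariances equal the true-score covariances, so only the own-variance terms attenuate.
True-score variance = [0.67 + 0.65] − 0.24 = 1.32 − 0.24 = 1.08.
Reliability = 1.08 / 1.76 = 0.6136.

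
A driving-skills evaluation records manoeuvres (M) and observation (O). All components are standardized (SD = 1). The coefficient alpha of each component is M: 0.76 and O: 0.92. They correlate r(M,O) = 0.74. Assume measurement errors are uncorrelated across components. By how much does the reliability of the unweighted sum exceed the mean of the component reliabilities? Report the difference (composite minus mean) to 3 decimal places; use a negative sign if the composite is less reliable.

0.068

Var(sum) = 2 + 1.48 = 3.48; true-score variance = 1.68 + 1.48 = 3.16; composite reliability = 0.9080.
Mean component reliability = 0.8400.
Difference = 0.9080 − 0.8400 = 0.068.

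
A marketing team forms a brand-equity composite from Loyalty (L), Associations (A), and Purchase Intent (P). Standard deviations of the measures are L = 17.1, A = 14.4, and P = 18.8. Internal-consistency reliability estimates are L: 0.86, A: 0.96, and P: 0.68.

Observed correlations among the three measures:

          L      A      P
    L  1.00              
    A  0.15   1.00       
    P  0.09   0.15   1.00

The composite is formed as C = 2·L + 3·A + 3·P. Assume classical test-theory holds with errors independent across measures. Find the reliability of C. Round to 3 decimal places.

0.838

Var(C) = 2²·17.1² + 3²·14.4² + 3²·18.8² + 2·[6·17.1·14.4·0.15 + 6·17.1·18.8·0.09 + 9·14.4·18.8·0.15] = 6216.84 + 1521.37 = 7738.21.
Under uncorrelated errors the observed covariances equal the true-score covariances, so only the own-variance terms attenuate.
True-score variance = [2²·17.1²·0.86 + 3²·14.4²·0.96 + 3²·18.8²·0.68] + 1521.37 = 4960.53 + 1521.37 = 6481.91.
Reliability = 6481.91 / 7738.21 = 0.838.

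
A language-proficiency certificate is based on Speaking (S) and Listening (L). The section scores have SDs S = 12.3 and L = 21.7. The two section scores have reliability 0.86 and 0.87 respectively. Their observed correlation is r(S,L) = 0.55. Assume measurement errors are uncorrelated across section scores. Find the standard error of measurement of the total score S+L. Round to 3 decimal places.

9.077

Var(total) = 622.18 + 293.601 = 915.781.
True-score variance = 539.784 + 293.601 = 833.385, so reliability = 0.9100.
Error variance = 915.781 − 833.385 = 82.3963; SEM = √82.3963 = 9.077.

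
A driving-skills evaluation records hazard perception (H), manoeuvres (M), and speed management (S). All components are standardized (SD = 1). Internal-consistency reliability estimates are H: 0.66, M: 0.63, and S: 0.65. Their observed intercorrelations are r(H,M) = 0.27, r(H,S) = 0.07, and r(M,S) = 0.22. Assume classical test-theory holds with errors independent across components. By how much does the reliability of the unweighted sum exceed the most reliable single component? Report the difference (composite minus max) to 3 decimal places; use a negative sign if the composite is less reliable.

0.083

Var(sum) = 3 + 1.12 = 4.12; true-score variance = 1.94 + 1.12 = 3.06; composite reliability = 0.7427.
Max component reliability = 0.6600.
Difference = 0.7427 − 0.6600 = 0.083.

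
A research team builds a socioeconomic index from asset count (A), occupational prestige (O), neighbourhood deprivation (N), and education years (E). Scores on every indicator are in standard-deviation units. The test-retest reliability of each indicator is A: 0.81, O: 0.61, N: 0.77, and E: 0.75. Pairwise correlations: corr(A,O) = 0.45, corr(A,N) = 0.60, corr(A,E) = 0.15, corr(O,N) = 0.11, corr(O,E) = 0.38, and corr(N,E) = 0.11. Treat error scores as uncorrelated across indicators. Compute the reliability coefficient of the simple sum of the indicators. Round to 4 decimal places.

Var(A+O+N+E) = 4 + 2·[0.45 + 0.60 + 0.15 + 0.11 + 0.38 + 0.11] = 4 + 3.6 = 7.6.
Because errors are independent across components, Cov(Tᵢ,Tⱼ) = Cov(Xᵢ,Xⱼ); the off-diagonal part of the true-score variance is the same as above.
True-score variance = [0.81 + 0.61 + 0.77 + 0.75] + 3.6 = 2.94 + 3.6 = 6.54.
Reliability = 6.54 / 7.6 = 0.8605.

0.8605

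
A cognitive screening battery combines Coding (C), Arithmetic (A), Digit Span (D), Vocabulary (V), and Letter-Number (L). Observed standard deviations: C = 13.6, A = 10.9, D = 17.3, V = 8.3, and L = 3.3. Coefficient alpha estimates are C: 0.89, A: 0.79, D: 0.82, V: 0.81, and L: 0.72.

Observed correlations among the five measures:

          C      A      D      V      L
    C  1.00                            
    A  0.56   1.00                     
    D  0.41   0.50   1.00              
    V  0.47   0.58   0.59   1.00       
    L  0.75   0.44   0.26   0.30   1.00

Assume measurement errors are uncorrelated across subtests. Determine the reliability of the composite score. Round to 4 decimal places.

0.9343

Var(C+A+D+V+L) = 13.6² + 10.9² + 17.3² + 8.3² + 3.3² + 2·[13.6·10.9·0.56 + 13.6·17.3·0.41 + 13.6·8.3·0.47 + 13.6·3.3·0.75 + 10.9·17.3·0.50 + 10.9·8.3·0.58 + 10.9·3.3·0.44 + 17.3·8.3·0.59 + 17.3·3.3·0.26 + 8.3·3.3·0.30] = 682.84 + 1073.11 = 1755.95.
Under uncorrelated errors the observed covariances equal the true-score covariances, so only the own-variance terms attenuate.
True-score variance = [13.6²·0.89 + 10.9²·0.79 + 17.3²·0.82 + 8.3²·0.81 + 3.3²·0.72] + 1073.11 = 567.534 + 1073.11 = 1640.65.
Reliability = 1640.65 / 1755.95 = 0.9343.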